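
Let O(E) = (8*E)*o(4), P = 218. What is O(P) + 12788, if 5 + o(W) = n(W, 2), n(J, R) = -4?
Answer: -2908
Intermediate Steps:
o(W) = -9 (o(W) = -5 - 4 = -9)
O(E) = -72*E (O(E) = (8*E)*(-9) = -72*E)
O(P) + 12788 = -72*218 + 12788 = -15696 + 12788 = -2908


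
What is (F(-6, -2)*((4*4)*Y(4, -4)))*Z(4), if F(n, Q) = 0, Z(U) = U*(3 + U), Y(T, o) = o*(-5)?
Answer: 0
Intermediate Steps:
Y(T, o) = -5*o
(F(-6, -2)*((4*4)*Y(4, -4)))*Z(4) = (0*((4*4)*(-5*(-4))))*(4*(3 + 4)) = (0*(16*20))*(4*7) = (0*320)*28 = 0*28 = 0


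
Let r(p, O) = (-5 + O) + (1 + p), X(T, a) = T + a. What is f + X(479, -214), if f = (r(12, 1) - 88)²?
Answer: 6506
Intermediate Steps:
r(p, O) = -4 + O + p
f = 6241 (f = ((-4 + 1 + 12) - 88)² = (9 - 88)² = (-79)² = 6241)
f + X(479, -214) = 6241 + (479 - 214) = 6241 + 265 = 6506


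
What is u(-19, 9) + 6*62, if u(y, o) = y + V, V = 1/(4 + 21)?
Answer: 8826/25 ≈ 353.04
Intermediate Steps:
V = 1/25 ≈ 0.040000
u(y, o) = 1/25 + y (u(y, o) = y + 1/25 = 1/25 + y)
u(-19, 9) + 6*62 = (1/25 - 19) + 6*62 = -474/25 + 372 = 8826/25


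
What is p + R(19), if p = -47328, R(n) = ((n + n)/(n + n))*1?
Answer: -47327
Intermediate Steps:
R(n) = 1 (R(n) = ((2*n)/((2*n)))*1 = ((2*n)*(1/(2*n)))*1 = 1*1 = 1)
p + R(19) = -47328 + 1 = -47327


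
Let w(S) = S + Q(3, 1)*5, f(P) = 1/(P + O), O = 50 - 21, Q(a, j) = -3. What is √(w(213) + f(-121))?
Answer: √418945/46 ≈ 14.071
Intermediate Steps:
O = 29
f(P) = 1/(29 + P) (f(P) = 1/(P + 29) = 1/(29 + P))
w(S) = -15 + S (w(S) = S - 3*5 = S - 15 = -15 + S)
√(w(213) + f(-121)) = √((-15 + 213) + 1/(29 - 121)) = √(198 + 1/(-92)) = √(198 - 1/92) = √(18215/92) = √418945/46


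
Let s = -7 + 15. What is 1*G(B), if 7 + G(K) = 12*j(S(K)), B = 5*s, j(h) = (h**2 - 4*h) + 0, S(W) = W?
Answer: 17273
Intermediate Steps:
s = 8
j(h) = h**2 - 4*h
B = 40 (B = 5*8 = 40)
G(K) = -7 + 12*K*(-4 + K) (G(K) = -7 + 12*(K*(-4 + K)) = -7 + 12*K*(-4 + K))
1*G(B) = 1*(-7 + 12*40*(-4 + 40)) = 1*(-7 + 12*40*36) = 1*(-7 + 17280) = 1*17273 = 17273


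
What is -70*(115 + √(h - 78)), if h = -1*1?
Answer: -8050 - 70*I*√79 ≈ -8050.0 - 622.17*I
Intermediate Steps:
h = -1
-70*(115 + √(h - 78)) = -70*(115 + √(-1 - 78)) = -70*(115 + √(-79)) = -70*(115 + I*√79) = -8050 - 70*I*√79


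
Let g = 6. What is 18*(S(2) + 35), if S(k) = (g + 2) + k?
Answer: 810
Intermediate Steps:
S(k) = 8 + k (S(k) = (6 + 2) + k = 8 + k)
18*(S(2) + 35) = 18*((8 + 2) + 35) = 18*(10 + 35) = 18*45 = 810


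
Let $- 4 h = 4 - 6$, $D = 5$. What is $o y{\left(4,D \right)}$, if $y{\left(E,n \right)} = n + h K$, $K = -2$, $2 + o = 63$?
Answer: $244$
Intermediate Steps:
$o = 61$ ($o = -2 + 63 = 61$)
$h = \frac{1}{2}$ ($h = - \frac{4 - 6}{4} = \left(- \frac{1}{4}\right) \left(-2\right) = \frac{1}{2} \approx 0.5$)
$y{\left(E,n \right)} = -1 + n$ ($y{\left(E,n \right)} = n + \frac{1}{2} \left(-2\right) = n - 1 = -1 + n$)
$o y{\left(4,D \right)} = 61 \left(-1 + 5\right) = 61 \cdot 4 = 244$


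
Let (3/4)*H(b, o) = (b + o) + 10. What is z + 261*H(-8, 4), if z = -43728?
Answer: -41640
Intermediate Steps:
H(b, o) = 40/3 + 4*b/3 + 4*o/3 (H(b, o) = 4*((b + o) + 10)/3 = 4*(10 + b + o)/3 = 40/3 + 4*b/3 + 4*o/3)
z + 261*H(-8, 4) = -43728 + 261*(40/3 + (4/3)*(-8) + (4/3)*4) = -43728 + 261*(40/3 - 32/3 + 16/3) = -43728 + 261*8 = -43728 + 2088 = -41640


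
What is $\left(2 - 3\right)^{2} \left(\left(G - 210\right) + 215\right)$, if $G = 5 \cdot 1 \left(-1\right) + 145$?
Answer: $145$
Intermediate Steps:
$G = 140$ ($G = 5 \left(-1\right) + 145 = -5 + 145 = 140$)
$\left(2 - 3\right)^{2} \left(\left(G - 210\right) + 215\right) = \left(2 - 3\right)^{2} \left(\left(140 - 210\right) + 215\right) = \left(-1\right)^{2} \left(-70 + 215\right) = 1 \cdot 145 = 145$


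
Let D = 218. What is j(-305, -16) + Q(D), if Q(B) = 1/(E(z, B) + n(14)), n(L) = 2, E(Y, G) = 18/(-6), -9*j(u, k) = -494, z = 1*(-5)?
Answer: 485/9 ≈ 53.889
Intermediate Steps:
z = -5
j(u, k) = 494/9 (j(u, k) = -⅑*(-494) = 494/9)
E(Y, G) = -3 (E(Y, G) = 18*(-⅙) = -3)
Q(B) = -1 (Q(B) = 1/(-3 + 2) = 1/(-1) = -1)
j(-305, -16) + Q(D) = 494/9 - 1 = 485/9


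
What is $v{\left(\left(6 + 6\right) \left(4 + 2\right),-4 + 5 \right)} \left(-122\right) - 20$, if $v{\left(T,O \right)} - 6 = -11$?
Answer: $590$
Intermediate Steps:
$v{\left(T,O \right)} = -5$ ($v{\left(T,O \right)} = 6 - 11 = -5$)
$v{\left(\left(6 + 6\right) \left(4 + 2\right),-4 + 5 \right)} \left(-122\right) - 20 = \left(-5\right) \left(-122\right) - 20 = 610 - 20 = 590$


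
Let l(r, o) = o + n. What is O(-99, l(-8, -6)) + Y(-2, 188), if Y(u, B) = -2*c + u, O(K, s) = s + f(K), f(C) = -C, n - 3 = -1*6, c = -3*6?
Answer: 124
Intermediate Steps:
c = -18
n = -3 (n = 3 - 1*6 = 3 - 6 = -3)
l(r, o) = -3 + o (l(r, o) = o - 3 = -3 + o)
O(K, s) = s - K
Y(u, B) = 36 + u (Y(u, B) = -2*(-18) + u = 36 + u)
O(-99, l(-8, -6)) + Y(-2, 188) = ((-3 - 6) - 1*(-99)) + (36 - 2) = (-9 + 99) + 34 = 90 + 34 = 124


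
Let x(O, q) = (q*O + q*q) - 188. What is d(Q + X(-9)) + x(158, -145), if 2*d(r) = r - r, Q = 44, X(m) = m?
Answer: -2073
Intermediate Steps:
x(O, q) = -188 + q² + O*q (x(O, q) = (O*q + q²) - 188 = (q² + O*q) - 188 = -188 + q² + O*q)
d(r) = 0 (d(r) = (r - r)/2 = (½)*0 = 0)
d(Q + X(-9)) + x(158, -145) = 0 + (-188 + (-145)² + 158*(-145)) = 0 + (-188 + 21025 - 22910) = 0 - 2073 = -2073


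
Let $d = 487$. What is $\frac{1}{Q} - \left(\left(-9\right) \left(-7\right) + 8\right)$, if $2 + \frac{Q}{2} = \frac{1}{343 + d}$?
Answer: $- \frac{118204}{1659} \approx -71.25$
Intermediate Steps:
$Q = - \frac{1659}{415}$ ($Q = -4 + \frac{2}{343 + 487} = -4 + \frac{2}{830} = -4 + 2 \cdot \frac{1}{830} = -4 + \frac{1}{415} = - \frac{1659}{415} \approx -3.9976$)
$\frac{1}{Q} - \left(\left(-9\right) \left(-7\right) + 8\right) = \frac{1}{- \frac{1659}{415}} - \left(\left(-9\right) \left(-7\right) + 8\right) = - \frac{415}{1659} - \left(63 + 8\right) = - \frac{415}{1659} - 71 = - \frac{118204}{1659}$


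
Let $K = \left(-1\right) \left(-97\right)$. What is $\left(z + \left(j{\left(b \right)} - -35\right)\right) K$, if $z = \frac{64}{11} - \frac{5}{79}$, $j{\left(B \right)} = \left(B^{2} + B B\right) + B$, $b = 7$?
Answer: $\frac{12286117}{869} \approx 14138.0$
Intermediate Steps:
$j{\left(B \right)} = B + 2 B^{2}$ ($j{\left(B \right)} = \left(B^{2} + B^{2}\right) + B = 2 B^{2} + B = B + 2 B^{2}$)
$K = 97$
$z = \frac{5001}{869}$ ($z = 64 \cdot \frac{1}{11} - \frac{5}{79} = \frac{64}{11} - \frac{5}{79} = \frac{5001}{869} \approx 5.7549$)
$\left(z + \left(j{\left(b \right)} - -35\right)\right) K = \left(\frac{5001}{869} - \left(-35 - 7 \left(1 + 2 \cdot 7\right)\right)\right) 97 = \left(\frac{5001}{869} + \left(7 \left(1 + 14\right) + 35\right)\right) 97 = \left(\frac{5001}{869} + \left(7 \cdot 15 + 35\right)\right) 97 = \left(\frac{5001}{869} + \left(105 + 35\right)\right) 97 = \left(\frac{5001}{869} + 140\right) 97 = \frac{126661}{869} \cdot 97 = \frac{12286117}{869}$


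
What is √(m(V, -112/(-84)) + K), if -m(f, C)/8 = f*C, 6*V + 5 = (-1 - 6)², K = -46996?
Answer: 2*I*√105917/3 ≈ 216.97*I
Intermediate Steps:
V = 22/3 (V = -⅚ + (-1 - 6)²/6 = -⅚ + (⅙)*(-7)² = -⅚ + (⅙)*49 = -⅚ + 49/6 = 22/3 ≈ 7.3333)
m(f, C) = -8*C*f (m(f, C) = -8*f*C = -8*C*f)
√(m(V, -112/(-84)) + K) = √(-8*(-112/(-84))*22/3 - 46996) = √(-8*(-112*(-1/84))*22/3 - 46996) = √(-8*4/3*22/3 - 46996) = √(-704/9 - 46996) = √(-423668/9) = 2*I*√105917/3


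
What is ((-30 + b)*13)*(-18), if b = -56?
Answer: 20124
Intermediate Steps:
((-30 + b)*13)*(-18) = ((-30 - 56)*13)*(-18) = -86*13*(-18) = -1118*(-18) = 20124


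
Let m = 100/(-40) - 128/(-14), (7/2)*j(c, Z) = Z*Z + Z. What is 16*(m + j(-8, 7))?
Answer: 2536/7 ≈ 362.29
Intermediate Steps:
j(c, Z) = 2*Z/7 + 2*Z**2/7 (j(c, Z) = 2*(Z*Z + Z)/7 = 2*(Z**2 + Z)/7 = 2*(Z + Z**2)/7 = 2*Z/7 + 2*Z**2/7)
m = 93/14 (m = 100*(-1/40) - 128*(-1/14) = -5/2 + 64/7 = 93/14 ≈ 6.6429)
16*(m + j(-8, 7)) = 16*(93/14 + (2/7)*7*(1 + 7)) = 16*(93/14 + (2/7)*7*8) = 16*(93/14 + 16) = 16*(317/14) = 2536/7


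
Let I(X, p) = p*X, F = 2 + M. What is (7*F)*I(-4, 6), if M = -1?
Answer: -168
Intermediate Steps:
F = 1 (F = 2 - 1 = 1)
I(X, p) = X*p
(7*F)*I(-4, 6) = (7*1)*(-4*6) = 7*(-24) = -168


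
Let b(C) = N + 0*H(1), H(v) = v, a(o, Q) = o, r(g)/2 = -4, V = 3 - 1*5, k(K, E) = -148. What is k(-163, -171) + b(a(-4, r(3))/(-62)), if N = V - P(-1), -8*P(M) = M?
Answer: -1201/8 ≈ -150.13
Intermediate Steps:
V = -2 (V = 3 - 5 = -2)
r(g) = -8 (r(g) = 2*(-4) = -8)
P(M) = -M/8
N = -17/8 (N = -2 - (-1)*(-1)/8 = -2 - 1*⅛ = -2 - ⅛ = -17/8 ≈ -2.1250)
b(C) = -17/8 (b(C) = -17/8 + 0*1 = -17/8 + 0 = -17/8)
k(-163, -171) + b(a(-4, r(3))/(-62)) = -148 - 17/8 = -1201/8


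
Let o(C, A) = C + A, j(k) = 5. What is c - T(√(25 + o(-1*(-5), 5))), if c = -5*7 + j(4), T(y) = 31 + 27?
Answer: -88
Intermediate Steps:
o(C, A) = A + C
T(y) = 58
c = -30 (c = -5*7 + 5 = -35 + 5 = -30)
c - T(√(25 + o(-1*(-5), 5))) = -30 - 1*58 = -30 - 58 = -88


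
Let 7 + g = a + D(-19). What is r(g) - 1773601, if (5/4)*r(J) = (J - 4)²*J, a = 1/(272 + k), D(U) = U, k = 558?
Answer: -1281030614911129/714733750 ≈ -1.7923e+6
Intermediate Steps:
a = 1/830 (a = 1/(272 + 558) = 1/830 ≈ 0.0012048)
g = -21579/830 (g = -7 + (1/830 - 19) = -7 - 15769/830 = -21579/830 ≈ -25.999)
r(J) = 4*J*(-4 + J)²/5 (r(J) = 4*((J - 4)²*J)/5 = 4*((-4 + J)²*J)/5 = 4*(J*(-4 + J)²)/5 = 4*J*(-4 + J)²/5)
r(g) - 1773601 = (⅘)*(-21579/830)*(-4 - 21579/830)² - 1773601 = (⅘)*(-21579/830)*(-24899/830)² - 1773601 = (⅘)*(-21579/830)*(619960201/688900) - 1773601 = -13378121177379/714733750 - 1773601 = -1281030614911129/714733750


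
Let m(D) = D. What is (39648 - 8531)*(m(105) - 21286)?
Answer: -659089177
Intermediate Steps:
(39648 - 8531)*(m(105) - 21286) = (39648 - 8531)*(105 - 21286) = 31117*(-21181) = -659089177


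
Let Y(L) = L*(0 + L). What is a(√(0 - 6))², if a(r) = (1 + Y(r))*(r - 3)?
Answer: 75 - 150*I*√6 ≈ 75.0 - 367.42*I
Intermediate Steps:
Y(L) = L² (Y(L) = L*L = L²)
a(r) = (1 + r²)*(-3 + r) (a(r) = (1 + r²)*(r - 3) = (1 + r²)*(-3 + r))
a(√(0 - 6))² = (-3 + √(0 - 6) + (√(0 - 6))³ - 3*(√(0 - 6))²)² = (-3 + √(-6) + (√(-6))³ - 3*(√(-6))²)² = (-3 + I*√6 + (I*√6)³ - 3*(I*√6)²)² = (-3 + I*√6 - 6*I*√6 - 3*(-6))² = (-3 + I*√6 - 6*I*√6 + 18)² = (15 - 5*I*√6)²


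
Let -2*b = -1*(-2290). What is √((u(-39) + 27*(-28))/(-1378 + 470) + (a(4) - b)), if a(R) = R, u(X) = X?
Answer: √237007749/454 ≈ 33.910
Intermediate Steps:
b = -1145 (b = -(-1)*(-2290)/2 = -½*2290 = -1145)
√((u(-39) + 27*(-28))/(-1378 + 470) + (a(4) - b)) = √((-39 + 27*(-28))/(-1378 + 470) + (4 - 1*(-1145))) = √((-39 - 756)/(-908) + (4 + 1145)) = √(-795*(-1/908) + 1149) = √(795/908 + 1149) = √(1044087/908) = √237007749/454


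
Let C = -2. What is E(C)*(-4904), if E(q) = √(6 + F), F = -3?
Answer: -4904*√3 ≈ -8494.0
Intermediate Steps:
E(q) = √3 (E(q) = √(6 - 3) = √3)
E(C)*(-4904) = √3*(-4904) = -4904*√3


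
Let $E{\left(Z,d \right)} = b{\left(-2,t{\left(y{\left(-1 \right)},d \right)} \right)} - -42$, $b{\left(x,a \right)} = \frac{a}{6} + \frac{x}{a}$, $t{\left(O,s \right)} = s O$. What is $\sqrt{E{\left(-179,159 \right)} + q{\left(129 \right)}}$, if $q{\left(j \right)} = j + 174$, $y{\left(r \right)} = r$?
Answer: $\frac{\sqrt{32209266}}{318} \approx 17.847$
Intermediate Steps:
$t{\left(O,s \right)} = O s$
$b{\left(x,a \right)} = \frac{a}{6} + \frac{x}{a}$ ($b{\left(x,a \right)} = a \frac{1}{6} + \frac{x}{a} = \frac{a}{6} + \frac{x}{a}$)
$q{\left(j \right)} = 174 + j$
$E{\left(Z,d \right)} = 42 + \frac{2}{d} - \frac{d}{6}$ ($E{\left(Z,d \right)} = \left(\frac{\left(-1\right) d}{6} - \frac{2}{\left(-1\right) d}\right) - -42 = \left(- \frac{d}{6} - 2 \left(- \frac{1}{d}\right)\right) + 42 = \left(- \frac{d}{6} + \frac{2}{d}\right) + 42 = \left(\frac{2}{d} - \frac{d}{6}\right) + 42 = 42 + \frac{2}{d} - \frac{d}{6}$)
$\sqrt{E{\left(-179,159 \right)} + q{\left(129 \right)}} = \sqrt{\left(42 + \frac{2}{159} - \frac{53}{2}\right) + \left(174 + 129\right)} = \sqrt{\left(42 + 2 \cdot \frac{1}{159} - \frac{53}{2}\right) + 303} = \sqrt{\left(42 + \frac{2}{159} - \frac{53}{2}\right) + 303} = \sqrt{\frac{4933}{318} + 303} = \sqrt{\frac{101287}{318}} = \frac{\sqrt{32209266}}{318}$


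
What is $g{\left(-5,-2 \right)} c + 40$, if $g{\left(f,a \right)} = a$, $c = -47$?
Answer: $134$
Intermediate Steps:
$g{\left(-5,-2 \right)} c + 40 = \left(-2\right) \left(-47\right) + 40 = 94 + 40 = 134$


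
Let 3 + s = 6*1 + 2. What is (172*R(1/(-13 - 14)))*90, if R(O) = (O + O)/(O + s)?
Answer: -15480/67 ≈ -231.04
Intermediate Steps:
s = 5 (s = -3 + (6*1 + 2) = -3 + (6 + 2) = -3 + 8 = 5)
R(O) = 2*O/(5 + O) (R(O) = (O + O)/(O + 5) = (2*O)/(5 + O) = 2*O/(5 + O))
(172*R(1/(-13 - 14)))*90 = (172*(2/((-13 - 14)*(5 + 1/(-13 - 14)))))*90 = (172*(2/(-27*(5 + 1/(-27)))))*90 = (172*(2*(-1/27)/(5 - 1/27)))*90 = (172*(2*(-1/27)/(134/27)))*90 = (172*(2*(-1/27)*(27/134)))*90 = (172*(-1/67))*90 = -172/67*90 = -15480/67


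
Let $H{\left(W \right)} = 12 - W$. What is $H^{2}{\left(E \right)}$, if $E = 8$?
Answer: $16$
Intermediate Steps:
$H^{2}{\left(E \right)} = \left(12 - 8\right)^{2} = 4^{2} = 16$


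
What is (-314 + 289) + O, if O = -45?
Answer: -70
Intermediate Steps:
(-314 + 289) + O = (-314 + 289) - 45 = -25 - 45 = -70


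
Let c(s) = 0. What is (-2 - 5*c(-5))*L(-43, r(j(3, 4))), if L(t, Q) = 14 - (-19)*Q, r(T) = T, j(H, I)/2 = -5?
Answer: 352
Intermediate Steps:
j(H, I) = -10 (j(H, I) = 2*(-5) = -10)
L(t, Q) = 14 + 19*Q
(-2 - 5*c(-5))*L(-43, r(j(3, 4))) = (-2 - 5*0)*(14 + 19*(-10)) = (-2 + 0)*(14 - 190) = -2*(-176) = 352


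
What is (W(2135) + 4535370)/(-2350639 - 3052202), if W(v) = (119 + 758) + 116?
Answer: -1512121/1800947 ≈ -0.83963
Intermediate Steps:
W(v) = 993 (W(v) = 877 + 116 = 993)
(W(2135) + 4535370)/(-2350639 - 3052202) = (993 + 4535370)/(-2350639 - 3052202) = 4536363/(-5402841) = 4536363*(-1/5402841) = -1512121/1800947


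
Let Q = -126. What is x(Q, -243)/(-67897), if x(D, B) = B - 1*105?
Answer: 348/67897 ≈ 0.0051254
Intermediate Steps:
x(D, B) = -105 + B (x(D, B) = B - 105 = -105 + B)
x(Q, -243)/(-67897) = (-105 - 243)/(-67897) = -348*(-1/67897) = 348/67897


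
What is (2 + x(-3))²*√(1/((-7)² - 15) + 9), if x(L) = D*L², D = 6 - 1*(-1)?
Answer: 4225*√10438/34 ≈ 12696.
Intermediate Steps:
D = 7 (D = 6 + 1 = 7)
x(L) = 7*L²
(2 + x(-3))²*√(1/((-7)² - 15) + 9) = (2 + 7*(-3)²)²*√(1/((-7)² - 15) + 9) = (2 + 7*9)²*√(1/(49 - 15) + 9) = (2 + 63)²*√(1/34 + 9) = 65²*√(1/34 + 9) = 4225*√(307/34) = 4225*(√10438/34) = 4225*√10438/34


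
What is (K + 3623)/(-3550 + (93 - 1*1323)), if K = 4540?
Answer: -8163/4780 ≈ -1.7077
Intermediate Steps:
(K + 3623)/(-3550 + (93 - 1*1323)) = (4540 + 3623)/(-3550 + (93 - 1*1323)) = 8163/(-3550 + (93 - 1323)) = 8163/(-3550 - 1230) = 8163/(-4780) = 8163*(-1/4780) = -8163/4780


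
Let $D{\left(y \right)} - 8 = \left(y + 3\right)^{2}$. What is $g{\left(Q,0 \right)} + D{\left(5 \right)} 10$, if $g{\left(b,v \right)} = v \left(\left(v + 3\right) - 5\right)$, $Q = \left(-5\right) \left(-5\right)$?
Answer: $720$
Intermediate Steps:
$Q = 25$
$D{\left(y \right)} = 8 + \left(3 + y\right)^{2}$ ($D{\left(y \right)} = 8 + \left(y + 3\right)^{2} = 8 + \left(3 + y\right)^{2}$)
$g{\left(b,v \right)} = v \left(-2 + v\right)$ ($g{\left(b,v \right)} = v \left(\left(3 + v\right) - 5\right) = v \left(-2 + v\right)$)
$g{\left(Q,0 \right)} + D{\left(5 \right)} 10 = 0 \left(-2 + 0\right) + \left(8 + \left(3 + 5\right)^{2}\right) 10 = 0 \left(-2\right) + \left(8 + 8^{2}\right) 10 = 0 + \left(8 + 64\right) 10 = 0 + 72 \cdot 10 = 0 + 720 = 720$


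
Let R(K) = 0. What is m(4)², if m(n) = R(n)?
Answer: 0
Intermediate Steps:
m(n) = 0
m(4)² = 0² = 0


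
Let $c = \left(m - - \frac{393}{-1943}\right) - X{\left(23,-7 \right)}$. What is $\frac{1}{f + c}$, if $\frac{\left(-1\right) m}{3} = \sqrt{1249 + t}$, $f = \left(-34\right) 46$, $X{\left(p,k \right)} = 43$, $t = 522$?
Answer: $- \frac{6067588742}{9691668672625} + \frac{11325747 \sqrt{1771}}{9691668672625} \approx -0.00057688$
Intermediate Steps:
$f = -1564$
$m = - 3 \sqrt{1771}$ ($m = - 3 \sqrt{1249 + 522} = - 3 \sqrt{1771} \approx -126.25$)
$c = - \frac{83942}{1943} - 3 \sqrt{1771}$ ($c = \left(- 3 \sqrt{1771} - - \frac{393}{-1943}\right) - 43 = \left(- 3 \sqrt{1771} - \left(-393\right) \left(- \frac{1}{1943}\right)\right) - 43 = \left(- 3 \sqrt{1771} - \frac{393}{1943}\right) - 43 = \left(- \frac{393}{1943} - 3 \sqrt{1771}\right) - 43 = - \frac{83942}{1943} - 3 \sqrt{1771} \approx -169.45$)
$\frac{1}{f + c} = \frac{1}{-1564 - \left(\frac{83942}{1943} + 3 \sqrt{1771}\right)} = \frac{1}{- \frac{3122794}{1943} - 3 \sqrt{1771}}$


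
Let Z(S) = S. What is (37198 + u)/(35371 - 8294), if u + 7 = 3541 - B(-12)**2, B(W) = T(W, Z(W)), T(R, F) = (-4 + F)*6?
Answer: 31516/27077 ≈ 1.1639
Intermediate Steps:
T(R, F) = -24 + 6*F
B(W) = -24 + 6*W
u = -5682 (u = -7 + (3541 - (-24 + 6*(-12))**2) = -7 + (3541 - (-24 - 72)**2) = -7 + (3541 - 1*(-96)**2) = -7 + (3541 - 1*9216) = -7 + (3541 - 9216) = -7 - 5675 = -5682)
(37198 + u)/(35371 - 8294) = (37198 - 5682)/(35371 - 8294) = 31516/27077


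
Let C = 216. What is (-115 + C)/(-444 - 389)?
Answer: -101/833 ≈ -0.12125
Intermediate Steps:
(-115 + C)/(-444 - 389) = (-115 + 216)/(-444 - 389) = 101/(-833) = 101*(-1/833) = -101/833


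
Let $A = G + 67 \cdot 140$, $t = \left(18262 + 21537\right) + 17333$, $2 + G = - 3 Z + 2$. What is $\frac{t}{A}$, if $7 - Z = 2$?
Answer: $\frac{57132}{9365} \approx 6.1006$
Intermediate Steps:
$Z = 5$ ($Z = 7 - 2 = 5$)
$G = -15$ ($G = -2 + \left(\left(-3\right) 5 + 2\right) = -2 + \left(-15 + 2\right) = -2 - 13 = -15$)
$t = 57132$ ($t = 39799 + 17333 = 57132$)
$A = 9365$ ($A = -15 + 67 \cdot 140 = -15 + 9380 = 9365$)
$\frac{t}{A} = \frac{57132}{9365}$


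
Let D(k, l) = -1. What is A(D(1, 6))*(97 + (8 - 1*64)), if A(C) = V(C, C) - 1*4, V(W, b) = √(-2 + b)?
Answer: -164 + 41*I*√3 ≈ -164.0 + 71.014*I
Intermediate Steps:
A(C) = -4 + √(-2 + C) (A(C) = √(-2 + C) - 1*4 = √(-2 + C) - 4 = -4 + √(-2 + C))
A(D(1, 6))*(97 + (8 - 1*64)) = (-4 + √(-2 - 1))*(97 + (8 - 1*64)) = (-4 + √(-3))*(97 + (8 - 64)) = (-4 + I*√3)*(97 - 56) = (-4 + I*√3)*41 = -164 + 41*I*√3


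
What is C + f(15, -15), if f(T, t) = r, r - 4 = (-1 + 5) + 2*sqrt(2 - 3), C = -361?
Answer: -353 + 2*I ≈ -353.0 + 2.0*I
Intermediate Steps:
r = 8 + 2*I (r = 4 + ((-1 + 5) + 2*sqrt(2 - 3)) = 4 + (4 + 2*sqrt(-1)) = 4 + (4 + 2*I) = 8 + 2*I ≈ 8.0 + 2.0*I)
f(T, t) = 8 + 2*I
C + f(15, -15) = -361 + (8 + 2*I) = -353 + 2*I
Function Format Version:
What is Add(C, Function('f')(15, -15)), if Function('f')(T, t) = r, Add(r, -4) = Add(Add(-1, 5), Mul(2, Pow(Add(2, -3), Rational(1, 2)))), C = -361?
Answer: Add(-353, Mul(2, I)) ≈ Add(-353.00, Mul(2.0000, I))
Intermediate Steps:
r = Add(8, Mul(2, I)) (r = Add(4, Add(Add(-1, 5), Mul(2, Pow(Add(2, -3), Rational(1, 2))))) = Add(4, Add(4, Mul(2, Pow(-1, Rational(1, 2))))) = Add(4, Add(4, Mul(2, I))) = Add(8, Mul(2, I)) ≈ Add(8.0000, Mul(2.0000, I)))
Function('f')(T, t) = Add(8, Mul(2, I))
Add(C, Function('f')(15, -15)) = Add(-361, Add(8, Mul(2, I))) = Add(-353, Mul(2, I))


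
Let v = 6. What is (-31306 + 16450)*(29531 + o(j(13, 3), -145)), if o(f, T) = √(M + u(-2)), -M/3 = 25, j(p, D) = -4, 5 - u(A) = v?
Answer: -438712536 - 29712*I*√19 ≈ -4.3871e+8 - 1.2951e+5*I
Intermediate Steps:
u(A) = -1 (u(A) = 5 - 1*6 = 5 - 6 = -1)
M = -75 (M = -3*25 = -75)
o(f, T) = 2*I*√19 (o(f, T) = √(-75 - 1) = √(-76) = 2*I*√19)
(-31306 + 16450)*(29531 + o(j(13, 3), -145)) = (-31306 + 16450)*(29531 + 2*I*√19) = -14856*(29531 + 2*I*√19) = -438712536 - 29712*I*√19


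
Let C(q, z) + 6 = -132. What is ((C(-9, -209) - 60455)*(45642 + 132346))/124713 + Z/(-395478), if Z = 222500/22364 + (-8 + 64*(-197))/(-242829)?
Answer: -214467647031306545368903/2480049419807988198 ≈ -86477.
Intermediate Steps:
C(q, z) = -138 (C(q, z) = -6 - 132 = -138)
Z = 13577899181/1357656939 (Z = 222500*(1/22364) + (-8 - 12608)*(-1/242829) = 55625/5591 - 12616*(-1/242829) = 55625/5591 + 12616/242829 = 13577899181/1357656939 ≈ 10.001)
((C(-9, -209) - 60455)*(45642 + 132346))/124713 + Z/(-395478) = ((-138 - 60455)*(45642 + 132346))/124713 + (13577899181/1357656939)/(-395478) = -60593*177988*(1/124713) + (13577899181/1357656939)*(-1/395478) = -10784826884*1/124713 - 13577899181/536923450921842 = -10784826884/124713 - 13577899181/536923450921842 = -214467647031306545368903/2480049419807988198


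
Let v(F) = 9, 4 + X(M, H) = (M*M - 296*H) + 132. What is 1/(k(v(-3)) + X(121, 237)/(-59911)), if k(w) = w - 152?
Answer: -59911/8511890 ≈ -0.0070385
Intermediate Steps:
X(M, H) = 128 + M**2 - 296*H (X(M, H) = -4 + ((M*M - 296*H) + 132) = -4 + ((M**2 - 296*H) + 132) = -4 + (132 + M**2 - 296*H) = 128 + M**2 - 296*H)
k(w) = -152 + w
1/(k(v(-3)) + X(121, 237)/(-59911)) = 1/((-152 + 9) + (128 + 121**2 - 296*237)/(-59911)) = 1/(-143 + (128 + 14641 - 70152)*(-1/59911)) = 1/(-143 - 55383*(-1/59911)) = 1/(-143 + 55383/59911) = 1/(-8511890/59911) = -59911/8511890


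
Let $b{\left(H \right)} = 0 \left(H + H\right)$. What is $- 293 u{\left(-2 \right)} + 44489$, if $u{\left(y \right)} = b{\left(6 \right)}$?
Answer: $44489$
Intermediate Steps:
$b{\left(H \right)} = 0$ ($b{\left(H \right)} = 0 \cdot 2 H = 0$)
$u{\left(y \right)} = 0$
$- 293 u{\left(-2 \right)} + 44489 = \left(-293\right) 0 + 44489 = 0 + 44489 = 44489$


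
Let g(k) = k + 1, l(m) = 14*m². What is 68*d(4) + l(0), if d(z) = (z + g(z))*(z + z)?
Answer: 4896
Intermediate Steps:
g(k) = 1 + k
d(z) = 2*z*(1 + 2*z) (d(z) = (z + (1 + z))*(z + z) = (1 + 2*z)*(2*z) = 2*z*(1 + 2*z))
68*d(4) + l(0) = 68*(2*4*(1 + 2*4)) + 14*0² = 68*(2*4*(1 + 8)) + 14*0 = 68*(2*4*9) + 0 = 68*72 + 0 = 4896 + 0 = 4896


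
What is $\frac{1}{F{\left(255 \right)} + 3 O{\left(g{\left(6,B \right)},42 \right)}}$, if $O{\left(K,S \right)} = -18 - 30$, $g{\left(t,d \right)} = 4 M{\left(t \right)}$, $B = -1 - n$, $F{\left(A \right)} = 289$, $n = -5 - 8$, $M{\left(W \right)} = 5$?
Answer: $\frac{1}{145} \approx 0.0068966$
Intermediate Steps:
$n = -13$ ($n = -5 - 8 = -13$)
$B = 12$ ($B = -1 - -13 = -1 + 13 = 12$)
$g{\left(t,d \right)} = 20$ ($g{\left(t,d \right)} = 4 \cdot 5 = 20$)
$O{\left(K,S \right)} = -48$ ($O{\left(K,S \right)} = -18 - 30 = -48$)
$\frac{1}{F{\left(255 \right)} + 3 O{\left(g{\left(6,B \right)},42 \right)}} = \frac{1}{289 + 3 \left(-48\right)} = \frac{1}{289 - 144} = \frac{1}{145}$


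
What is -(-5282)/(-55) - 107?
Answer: -11167/55 ≈ -203.04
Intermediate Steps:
-(-5282)/(-55) - 107 = -(-5282)*(-1)/55 - 107 = -139*38/55 - 107 = -5282/55 - 107 = -11167/55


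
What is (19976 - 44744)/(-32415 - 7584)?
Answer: 8256/13333 ≈ 0.61922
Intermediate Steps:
(19976 - 44744)/(-32415 - 7584) = -24768/(-39999) = -24768*(-1/39999) = 8256/13333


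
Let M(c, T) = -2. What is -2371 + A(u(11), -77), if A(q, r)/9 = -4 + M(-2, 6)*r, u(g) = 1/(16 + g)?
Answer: -1021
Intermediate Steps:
A(q, r) = -36 - 18*r (A(q, r) = 9*(-4 - 2*r) = -36 - 18*r)
-2371 + A(u(11), -77) = -2371 + (-36 - 18*(-77)) = -2371 + (-36 + 1386) = -2371 + 1350 = -1021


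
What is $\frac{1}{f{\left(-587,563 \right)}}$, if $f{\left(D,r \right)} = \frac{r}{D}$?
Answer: $- \frac{587}{563} \approx -1.0426$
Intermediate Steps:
$\frac{1}{f{\left(-587,563 \right)}} = \frac{1}{563 \frac{1}{-587}} = \frac{1}{563 \left(- \frac{1}{587}\right)} = \frac{1}{- \frac{563}{587}} = - \frac{587}{563}$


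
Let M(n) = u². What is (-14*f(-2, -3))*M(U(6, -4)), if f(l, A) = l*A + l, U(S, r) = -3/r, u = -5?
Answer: -1400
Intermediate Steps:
f(l, A) = l + A*l (f(l, A) = A*l + l = l + A*l)
M(n) = 25 (M(n) = (-5)² = 25)
(-14*f(-2, -3))*M(U(6, -4)) = -(-28)*(1 - 3)*25 = -(-28)*(-2)*25 = -14*4*25 = -56*25 = -1400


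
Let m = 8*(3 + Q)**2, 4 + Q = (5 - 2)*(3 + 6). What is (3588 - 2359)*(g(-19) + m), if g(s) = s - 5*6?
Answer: 6586211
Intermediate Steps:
Q = 23 (Q = -4 + (5 - 2)*(3 + 6) = -4 + 3*9 = -4 + 27 = 23)
g(s) = -30 + s (g(s) = s - 30 = -30 + s)
m = 5408 (m = 8*(3 + 23)**2 = 8*26**2 = 8*676 = 5408)
(3588 - 2359)*(g(-19) + m) = (3588 - 2359)*((-30 - 19) + 5408) = 1229*(-49 + 5408) = 1229*5359 = 6586211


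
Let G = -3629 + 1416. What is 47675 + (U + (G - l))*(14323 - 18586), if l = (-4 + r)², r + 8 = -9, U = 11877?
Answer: -39269974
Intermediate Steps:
r = -17 (r = -8 - 9 = -17)
l = 441 (l = (-4 - 17)² = (-21)² = 441)
G = -2213
47675 + (U + (G - l))*(14323 - 18586) = 47675 + (11877 + (-2213 - 1*441))*(14323 - 18586) = 47675 + (11877 + (-2213 - 441))*(-4263) = 47675 + (11877 - 2654)*(-4263) = 47675 + 9223*(-4263) = 47675 - 39317649 = -39269974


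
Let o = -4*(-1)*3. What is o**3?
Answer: 1728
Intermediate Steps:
o = 12 (o = 4*3 = 12)
o**3 = 12**3 = 1728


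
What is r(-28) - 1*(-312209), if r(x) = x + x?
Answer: 312153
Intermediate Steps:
r(x) = 2*x
r(-28) - 1*(-312209) = 2*(-28) - 1*(-312209) = -56 + 312209 = 312153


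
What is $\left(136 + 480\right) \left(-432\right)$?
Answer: $-266112$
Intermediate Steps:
$\left(136 + 480\right) \left(-432\right) = 616 \left(-432\right) = -266112$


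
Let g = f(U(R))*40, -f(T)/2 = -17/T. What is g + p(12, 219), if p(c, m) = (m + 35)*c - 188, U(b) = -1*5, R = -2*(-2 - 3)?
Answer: 2588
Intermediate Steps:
R = 10 (R = -2*(-5) = 10)
U(b) = -5
f(T) = 34/T (f(T) = -(-34)/T = 34/T)
p(c, m) = -188 + c*(35 + m) (p(c, m) = (35 + m)*c - 188 = c*(35 + m) - 188 = -188 + c*(35 + m))
g = -272 (g = (34/(-5))*40 = (34*(-1/5))*40 = -34/5*40 = -272)
g + p(12, 219) = -272 + (-188 + 35*12 + 12*219) = -272 + (-188 + 420 + 2628) = -272 + 2860 = 2588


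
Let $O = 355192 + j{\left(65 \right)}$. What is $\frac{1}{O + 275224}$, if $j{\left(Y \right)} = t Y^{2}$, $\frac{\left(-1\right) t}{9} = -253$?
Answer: $\frac{1}{10250741} \approx 9.7554 \cdot 10^{-8}$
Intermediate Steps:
$t = 2277$ ($t = \left(-9\right) \left(-253\right) = 2277$)
$j{\left(Y \right)} = 2277 Y^{2}$
$O = 9975517$ ($O = 355192 + 2277 \cdot 65^{2} = 355192 + 2277 \cdot 4225 = 355192 + 9620325 = 9975517$)
$\frac{1}{O + 275224} = \frac{1}{9975517 + 275224} = \frac{1}{10250741}$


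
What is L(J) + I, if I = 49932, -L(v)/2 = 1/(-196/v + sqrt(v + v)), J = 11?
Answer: 892636520/17877 + 121*sqrt(22)/17877 ≈ 49932.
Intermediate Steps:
L(v) = -2/(-196/v + sqrt(2)*sqrt(v)) (L(v) = -2/(-196/v + sqrt(v + v)) = -2/(-196/v + sqrt(2*v)) = -2/(-196/v + sqrt(2)*sqrt(v)))
L(J) + I = -2*11/(-196 + sqrt(2)*11**(3/2)) + 49932 = -2*11/(-196 + sqrt(2)*(11*sqrt(11))) + 49932 = -2*11/(-196 + 11*sqrt(22)) + 49932 = -22/(-196 + 11*sqrt(22)) + 49932 = 49932 - 22/(-196 + 11*sqrt(22))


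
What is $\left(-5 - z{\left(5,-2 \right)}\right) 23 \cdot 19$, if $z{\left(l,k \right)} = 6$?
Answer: $-4807$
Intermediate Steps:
$\left(-5 - z{\left(5,-2 \right)}\right) 23 \cdot 19 = \left(-5 - 6\right) 23 \cdot 19 = \left(-11\right) 23 \cdot 19 = \left(-253\right) 19 = -4807$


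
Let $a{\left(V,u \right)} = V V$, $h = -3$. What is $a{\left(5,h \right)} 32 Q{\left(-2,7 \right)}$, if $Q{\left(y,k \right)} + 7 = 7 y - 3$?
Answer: $-19200$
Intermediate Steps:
$a{\left(V,u \right)} = V^{2}$
$Q{\left(y,k \right)} = -10 + 7 y$ ($Q{\left(y,k \right)} = -7 + \left(7 y - 3\right) = -7 + \left(-3 + 7 y\right) = -10 + 7 y$)
$a{\left(5,h \right)} 32 Q{\left(-2,7 \right)} = 5^{2} \cdot 32 \left(-10 + 7 \left(-2\right)\right) = 25 \cdot 32 \left(-10 - 14\right) = 800 \left(-24\right) = -19200$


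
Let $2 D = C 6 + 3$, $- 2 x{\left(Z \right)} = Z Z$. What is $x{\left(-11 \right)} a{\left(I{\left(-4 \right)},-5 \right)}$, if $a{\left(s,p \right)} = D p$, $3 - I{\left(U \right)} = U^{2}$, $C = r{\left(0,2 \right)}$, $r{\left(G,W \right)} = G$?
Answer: $\frac{1815}{4} \approx 453.75$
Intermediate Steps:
$C = 0$
$x{\left(Z \right)} = - \frac{Z^{2}}{2}$ ($x{\left(Z \right)} = - \frac{Z Z}{2} = - \frac{Z^{2}}{2}$)
$I{\left(U \right)} = 3 - U^{2}$
$D = \frac{3}{2}$ ($D = \frac{0 \cdot 6 + 3}{2} = \frac{0 + 3}{2} = \frac{1}{2} \cdot 3 = \frac{3}{2} \approx 1.5$)
$a{\left(s,p \right)} = \frac{3 p}{2}$
$x{\left(-11 \right)} a{\left(I{\left(-4 \right)},-5 \right)} = - \frac{\left(-11\right)^{2}}{2} \cdot \frac{3}{2} \left(-5\right) = \left(- \frac{1}{2}\right) 121 \left(- \frac{15}{2}\right) = \left(- \frac{121}{2}\right) \left(- \frac{15}{2}\right) = \frac{1815}{4}$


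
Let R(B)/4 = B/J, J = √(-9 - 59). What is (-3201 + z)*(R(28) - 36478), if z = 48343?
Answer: -1646689876 - 2527952*I*√17/17 ≈ -1.6467e+9 - 6.1312e+5*I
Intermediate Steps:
J = 2*I*√17 (J = √(-68) = 2*I*√17 ≈ 8.2462*I)
R(B) = -2*I*B*√17/17 (R(B) = 4*(B/((2*I*√17))) = 4*(B*(-I*√17/34)) = 4*(-I*B*√17/34) = -2*I*B*√17/17)
(-3201 + z)*(R(28) - 36478) = (-3201 + 48343)*(-2/17*I*28*√17 - 36478) = 45142*(-56*I*√17/17 - 36478) = 45142*(-36478 - 56*I*√17/17) = -1646689876 - 2527952*I*√17/17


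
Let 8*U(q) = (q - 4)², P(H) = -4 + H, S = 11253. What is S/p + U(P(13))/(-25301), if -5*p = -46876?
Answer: 2846828555/2372019352 ≈ 1.2002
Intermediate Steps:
p = 46876/5 (p = -⅕*(-46876) = 46876/5 ≈ 9375.2)
U(q) = (-4 + q)²/8 (U(q) = (q - 4)²/8 = (-4 + q)²/8)
S/p + U(P(13))/(-25301) = 11253/(46876/5) + ((-4 + (-4 + 13))²/8)/(-25301) = 11253*(5/46876) + ((-4 + 9)²/8)*(-1/25301) = 56265/46876 + ((⅛)*5²)*(-1/25301) = 56265/46876 + ((⅛)*25)*(-1/25301) = 56265/46876 + (25/8)*(-1/25301) = 56265/46876 - 25/202408 = 2846828555/2372019352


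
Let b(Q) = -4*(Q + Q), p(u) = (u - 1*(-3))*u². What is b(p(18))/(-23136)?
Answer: 567/241 ≈ 2.3527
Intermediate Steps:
p(u) = u²*(3 + u) (p(u) = (u + 3)*u² = (3 + u)*u² = u²*(3 + u))
b(Q) = -8*Q
b(p(18))/(-23136) = -8*18²*(3 + 18)/(-23136) = -2592*21*(-1/23136) = -8*6804*(-1/23136) = -54432*(-1/23136) = 567/241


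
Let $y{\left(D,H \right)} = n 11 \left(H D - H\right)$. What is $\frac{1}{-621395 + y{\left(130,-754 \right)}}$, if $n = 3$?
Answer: $- \frac{1}{3831173} \approx -2.6102 \cdot 10^{-7}$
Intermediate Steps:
$y{\left(D,H \right)} = - 33 H + 33 D H$ ($y{\left(D,H \right)} = 3 \cdot 11 \left(H D - H\right) = 33 \left(D H - H\right) = 33 \left(- H + D H\right) = - 33 H + 33 D H$)
$\frac{1}{-621395 + y{\left(130,-754 \right)}} = \frac{1}{-621395 + 33 \left(-754\right) \left(-1 + 130\right)} = \frac{1}{-621395 + 33 \left(-754\right) 129} = \frac{1}{-621395 - 3209778} = \frac{1}{-3831173} = - \frac{1}{3831173}$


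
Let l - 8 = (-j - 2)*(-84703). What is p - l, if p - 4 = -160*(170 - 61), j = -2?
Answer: -17444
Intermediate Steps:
p = -17436 (p = 4 - 160*(170 - 61) = 4 - 160*109 = 4 - 17440 = -17436)
l = 8 (l = 8 + (-1*(-2) - 2)*(-84703) = 8 + (2 - 2)*(-84703) = 8 + 0*(-84703) = 8 + 0 = 8)
p - l = -17436 - 1*8 = -17436 - 8 = -17444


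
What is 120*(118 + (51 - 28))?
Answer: 16920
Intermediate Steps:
120*(118 + (51 - 28)) = 120*(118 + 23) = 120*141 = 16920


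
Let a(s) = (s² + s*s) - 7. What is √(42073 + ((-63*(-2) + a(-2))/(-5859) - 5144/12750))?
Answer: 4*√1811596429258665/830025 ≈ 205.12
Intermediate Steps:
a(s) = -7 + 2*s² (a(s) = (s² + s²) - 7 = 2*s² - 7 = -7 + 2*s²)
√(42073 + ((-63*(-2) + a(-2))/(-5859) - 5144/12750)) = √(42073 + ((-63*(-2) + (-7 + 2*(-2)²))/(-5859) - 5144/12750)) = √(42073 + ((126 + (-7 + 2*4))*(-1/5859) - 5144*1/12750)) = √(42073 + ((126 + (-7 + 8))*(-1/5859) - 2572/6375)) = √(42073 + ((126 + 1)*(-1/5859) - 2572/6375)) = √(42073 + (127*(-1/5859) - 2572/6375)) = √(42073 + (-127/5859 - 2572/6375)) = √(42073 - 5292991/12450375) = √(523819334384/12450375) = 4*√1811596429258665/830025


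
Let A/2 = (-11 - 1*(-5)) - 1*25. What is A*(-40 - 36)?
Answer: 4712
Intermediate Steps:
A = -62 (A = 2*((-11 - 1*(-5)) - 1*25) = 2*((-11 + 5) - 25) = 2*(-6 - 25) = 2*(-31) = -62)
A*(-40 - 36) = -62*(-40 - 36) = -62*(-76) = 4712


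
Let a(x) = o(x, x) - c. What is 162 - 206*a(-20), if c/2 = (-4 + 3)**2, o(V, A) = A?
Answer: 4694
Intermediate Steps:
c = 2 (c = 2*(-4 + 3)**2 = 2*(-1)**2 = 2*1 = 2)
a(x) = -2 + x (a(x) = x - 1*2 = x - 2 = -2 + x)
162 - 206*a(-20) = 162 - 206*(-2 - 20) = 162 - 206*(-22) = 162 + 4532 = 4694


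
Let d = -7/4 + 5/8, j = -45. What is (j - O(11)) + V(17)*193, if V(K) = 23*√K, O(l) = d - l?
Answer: -263/8 + 4439*√17 ≈ 18270.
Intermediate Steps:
d = -9/8 (d = -7*¼ + 5*(⅛) = -7/4 + 5/8 = -9/8 ≈ -1.1250)
O(l) = -9/8 - l
(j - O(11)) + V(17)*193 = (-45 - (-9/8 - 1*11)) + (23*√17)*193 = (-45 - (-9/8 - 11)) + 4439*√17 = (-45 - 1*(-97/8)) + 4439*√17 = (-45 + 97/8) + 4439*√17 = -263/8 + 4439*√17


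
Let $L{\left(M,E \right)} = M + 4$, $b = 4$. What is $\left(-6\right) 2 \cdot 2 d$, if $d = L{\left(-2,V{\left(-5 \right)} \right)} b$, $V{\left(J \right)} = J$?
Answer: $-192$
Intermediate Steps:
$L{\left(M,E \right)} = 4 + M$
$d = 8$ ($d = \left(4 - 2\right) 4 = 2 \cdot 4 = 8$)
$\left(-6\right) 2 \cdot 2 d = \left(-6\right) 2 \cdot 2 \cdot 8 = \left(-12\right) 2 \cdot 8 = \left(-24\right) 8 = -192$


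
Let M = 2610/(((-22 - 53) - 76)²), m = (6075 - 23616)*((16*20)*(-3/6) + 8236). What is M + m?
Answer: -3230015103306/22801 ≈ -1.4166e+8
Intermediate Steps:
m = -141661116 (m = -17541*(320*(-3*⅙) + 8236) = -17541*(320*(-½) + 8236) = -17541*(-160 + 8236) = -17541*8076 = -141661116)
M = 2610/22801 (M = 2610/((-75 - 76)²) = 2610/((-151)²) = 2610/22801 ≈ 0.11447)
M + m = 2610/22801 - 141661116 = -3230015103306/22801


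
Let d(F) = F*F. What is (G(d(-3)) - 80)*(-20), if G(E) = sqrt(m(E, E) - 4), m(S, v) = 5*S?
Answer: 1600 - 20*sqrt(41) ≈ 1471.9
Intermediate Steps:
d(F) = F**2
G(E) = sqrt(-4 + 5*E) (G(E) = sqrt(5*E - 4) = sqrt(-4 + 5*E))
(G(d(-3)) - 80)*(-20) = (sqrt(-4 + 5*(-3)**2) - 80)*(-20) = (sqrt(-4 + 5*9) - 80)*(-20) = (sqrt(-4 + 45) - 80)*(-20) = (sqrt(41) - 80)*(-20) = (-80 + sqrt(41))*(-20) = 1600 - 20*sqrt(41)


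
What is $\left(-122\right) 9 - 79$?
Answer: $-1177$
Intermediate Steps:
$\left(-122\right) 9 - 79 = -1098 - 79 = -1177$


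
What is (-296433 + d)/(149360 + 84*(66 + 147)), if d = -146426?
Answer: -442859/167252 ≈ -2.6479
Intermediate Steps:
(-296433 + d)/(149360 + 84*(66 + 147)) = (-296433 - 146426)/(149360 + 84*(66 + 147)) = -442859/(149360 + 84*213) = -442859/(149360 + 17892) = -442859/167252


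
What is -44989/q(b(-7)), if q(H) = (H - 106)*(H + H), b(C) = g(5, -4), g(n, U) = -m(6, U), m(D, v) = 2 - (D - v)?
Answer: 6427/224 ≈ 28.692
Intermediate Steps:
m(D, v) = 2 + v - D (m(D, v) = 2 + (v - D) = 2 + v - D)
g(n, U) = 4 - U (g(n, U) = -(2 + U - 1*6) = -(2 + U - 6) = -(-4 + U) = 4 - U)
b(C) = 8 (b(C) = 4 - 1*(-4) = 4 + 4 = 8)
q(H) = 2*H*(-106 + H) (q(H) = (-106 + H)*(2*H) = 2*H*(-106 + H))
-44989/q(b(-7)) = -44989*1/(16*(-106 + 8)) = -44989/(2*8*(-98)) = -44989/(-1568) = -44989*(-1/1568) = 6427/224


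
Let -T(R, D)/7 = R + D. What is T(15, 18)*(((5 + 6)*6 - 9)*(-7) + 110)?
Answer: 66759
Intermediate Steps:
T(R, D) = -7*D - 7*R (T(R, D) = -7*(R + D) = -7*(D + R) = -7*D - 7*R)
T(15, 18)*(((5 + 6)*6 - 9)*(-7) + 110) = (-7*18 - 7*15)*(((5 + 6)*6 - 9)*(-7) + 110) = (-126 - 105)*((11*6 - 9)*(-7) + 110) = -231*((66 - 9)*(-7) + 110) = -231*(57*(-7) + 110) = -231*(-399 + 110) = -231*(-289) = 66759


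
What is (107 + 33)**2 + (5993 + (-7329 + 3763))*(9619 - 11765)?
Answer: -5188742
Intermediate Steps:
(107 + 33)**2 + (5993 + (-7329 + 3763))*(9619 - 11765) = 140**2 + (5993 - 3566)*(-2146) = 19600 + 2427*(-2146) = 19600 - 5208342 = -5188742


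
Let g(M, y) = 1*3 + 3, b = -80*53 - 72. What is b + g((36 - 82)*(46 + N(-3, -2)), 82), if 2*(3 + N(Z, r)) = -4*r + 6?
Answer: -4306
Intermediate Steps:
N(Z, r) = -2*r (N(Z, r) = -3 + (-4*r + 6)/2 = -3 + (6 - 4*r)/2 = -3 + (3 - 2*r) = -2*r)
b = -4312 (b = -4240 - 72 = -4312)
g(M, y) = 6 (g(M, y) = 3 + 3 = 6)
b + g((36 - 82)*(46 + N(-3, -2)), 82) = -4312 + 6 = -4306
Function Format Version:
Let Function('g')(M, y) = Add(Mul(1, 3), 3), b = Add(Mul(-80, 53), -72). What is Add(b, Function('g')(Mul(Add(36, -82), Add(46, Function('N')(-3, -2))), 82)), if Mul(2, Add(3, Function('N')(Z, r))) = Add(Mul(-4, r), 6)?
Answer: -4306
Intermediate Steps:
Function('N')(Z, r) = Mul(-2, r) (Function('N')(Z, r) = Add(-3, Mul(Rational(1, 2), Add(Mul(-4, r), 6))) = Add(-3, Mul(Rational(1, 2), Add(6, Mul(-4, r)))) = Add(-3, Add(3, Mul(-2, r))) = Mul(-2, r))
b = -4312 (b = Add(-4240, -72) = -4312)
Function('g')(M, y) = 6 (Function('g')(M, y) = Add(3, 3) = 6)
Add(b, Function('g')(Mul(Add(36, -82), Add(46, Function('N')(-3, -2))), 82)) = Add(-4312, 6) = -4306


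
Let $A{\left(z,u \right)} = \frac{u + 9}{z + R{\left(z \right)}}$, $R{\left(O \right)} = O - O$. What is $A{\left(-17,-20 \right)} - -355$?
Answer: $\frac{6046}{17} \approx 355.65$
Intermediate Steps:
$R{\left(O \right)} = 0$
$A{\left(z,u \right)} = \frac{9 + u}{z}$ ($A{\left(z,u \right)} = \frac{u + 9}{z + 0} = \frac{9 + u}{z}$)
$A{\left(-17,-20 \right)} - -355 = \frac{9 - 20}{-17} - -355 = \left(- \frac{1}{17}\right) \left(-11\right) + 355 = \frac{11}{17} + 355 = \frac{6046}{17}$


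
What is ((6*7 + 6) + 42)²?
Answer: 8100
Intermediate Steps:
((6*7 + 6) + 42)² = ((42 + 6) + 42)² = (48 + 42)² = 90² = 8100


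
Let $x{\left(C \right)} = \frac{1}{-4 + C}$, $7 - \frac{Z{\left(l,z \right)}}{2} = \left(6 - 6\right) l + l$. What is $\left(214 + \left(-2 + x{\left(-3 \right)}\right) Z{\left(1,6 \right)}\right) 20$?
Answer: $\frac{26360}{7} \approx 3765.7$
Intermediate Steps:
$Z{\left(l,z \right)} = 14 - 2 l$ ($Z{\left(l,z \right)} = 14 - 2 \left(\left(6 - 6\right) l + l\right) = 14 - 2 \left(0 l + l\right) = 14 - 2 \left(0 + l\right) = 14 - 2 l$)
$\left(214 + \left(-2 + x{\left(-3 \right)}\right) Z{\left(1,6 \right)}\right) 20 = \left(214 + \left(-2 + \frac{1}{-4 - 3}\right) \left(14 - 2\right)\right) 20 = \left(214 + \left(-2 + \frac{1}{-7}\right) \left(14 - 2\right)\right) 20 = \left(214 + \left(-2 - \frac{1}{7}\right) 12\right) 20 = \left(214 - \frac{180}{7}\right) 20 = \frac{1318}{7} \cdot 20 = \frac{26360}{7}$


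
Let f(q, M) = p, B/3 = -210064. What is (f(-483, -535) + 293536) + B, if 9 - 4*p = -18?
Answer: -1346597/4 ≈ -3.3665e+5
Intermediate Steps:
B = -630192 (B = 3*(-210064) = -630192)
p = 27/4 (p = 9/4 - ¼*(-18) = 9/4 + 9/2 = 27/4 ≈ 6.7500)
f(q, M) = 27/4
(f(-483, -535) + 293536) + B = (27/4 + 293536) - 630192 = 1174171/4 - 630192 = -1346597/4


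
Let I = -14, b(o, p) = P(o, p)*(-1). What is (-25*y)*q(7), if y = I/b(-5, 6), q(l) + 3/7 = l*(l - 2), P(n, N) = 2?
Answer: -6050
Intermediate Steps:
b(o, p) = -2 (b(o, p) = 2*(-1) = -2)
q(l) = -3/7 + l*(-2 + l) (q(l) = -3/7 + l*(l - 2) = -3/7 + l*(-2 + l))
y = 7 (y = -14/(-2) = -14*(-½) = 7)
(-25*y)*q(7) = (-25*7)*(-3/7 + 7² - 2*7) = -175*(-3/7 + 49 - 14) = -175*242/7 = -6050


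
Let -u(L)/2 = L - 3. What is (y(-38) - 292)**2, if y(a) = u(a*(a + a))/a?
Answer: 7091569/361 ≈ 19644.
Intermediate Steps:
u(L) = 6 - 2*L (u(L) = -2*(L - 3) = -2*(-3 + L) = 6 - 2*L)
y(a) = (6 - 4*a**2)/a (y(a) = (6 - 2*a*(a + a))/a = (6 - 2*a*2*a)/a = (6 - 4*a**2)/a)
(y(-38) - 292)**2 = ((-4*(-38) + 6/(-38)) - 292)**2 = ((152 + 6*(-1/38)) - 292)**2 = ((152 - 3/19) - 292)**2 = (2885/19 - 292)**2 = (-2663/19)**2 = 7091569/361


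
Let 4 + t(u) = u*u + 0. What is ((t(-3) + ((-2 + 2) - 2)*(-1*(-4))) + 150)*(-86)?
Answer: -12642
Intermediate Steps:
t(u) = -4 + u² (t(u) = -4 + (u*u + 0) = -4 + (u² + 0) = -4 + u²)
((t(-3) + ((-2 + 2) - 2)*(-1*(-4))) + 150)*(-86) = (((-4 + (-3)²) + ((-2 + 2) - 2)*(-1*(-4))) + 150)*(-86) = (((-4 + 9) + (0 - 2)*4) + 150)*(-86) = ((5 - 2*4) + 150)*(-86) = ((5 - 8) + 150)*(-86) = (-3 + 150)*(-86) = 147*(-86) = -12642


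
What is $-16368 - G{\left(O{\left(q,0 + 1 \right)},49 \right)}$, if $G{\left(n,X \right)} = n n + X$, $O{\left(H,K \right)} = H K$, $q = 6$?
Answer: $-16453$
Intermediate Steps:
$G{\left(n,X \right)} = X + n^{2}$ ($G{\left(n,X \right)} = n^{2} + X = X + n^{2}$)
$-16368 - G{\left(O{\left(q,0 + 1 \right)},49 \right)} = -16368 - \left(49 + \left(6 \left(0 + 1\right)\right)^{2}\right) = -16368 - \left(49 + \left(6 \cdot 1\right)^{2}\right) = -16368 - \left(49 + 6^{2}\right) = -16368 - \left(49 + 36\right) = -16368 - 85 = -16453$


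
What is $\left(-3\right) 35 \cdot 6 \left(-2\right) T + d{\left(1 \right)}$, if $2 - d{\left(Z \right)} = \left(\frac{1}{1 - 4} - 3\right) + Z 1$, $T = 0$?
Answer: $\frac{13}{3} \approx 4.3333$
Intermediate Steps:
$d{\left(Z \right)} = \frac{16}{3} - Z$ ($d{\left(Z \right)} = 2 - \left(\left(\frac{1}{1 - 4} - 3\right) + Z 1\right) = 2 - \left(\left(\frac{1}{-3} - 3\right) + Z\right) = 2 - \left(\left(- \frac{1}{3} - 3\right) + Z\right) = 2 - \left(- \frac{10}{3} + Z\right) = \frac{16}{3} - Z$)
$\left(-3\right) 35 \cdot 6 \left(-2\right) T + d{\left(1 \right)} = \left(-3\right) 35 \cdot 6 \left(-2\right) 0 + \left(\frac{16}{3} - 1\right) = - 105 \left(\left(-12\right) 0\right) + \left(\frac{16}{3} - 1\right) = \left(-105\right) 0 + \frac{13}{3} = 0 + \frac{13}{3} = \frac{13}{3}$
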